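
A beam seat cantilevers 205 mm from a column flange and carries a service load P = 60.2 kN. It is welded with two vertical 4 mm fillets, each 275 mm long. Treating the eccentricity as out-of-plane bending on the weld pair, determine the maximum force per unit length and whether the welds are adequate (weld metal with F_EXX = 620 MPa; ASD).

L_w = 2 × 275 = 550 mm; section modulus (unit throat) S = 2 × L²/6 = 25210 mm².
Direct shear f_v = P/L_w = 60.2×10³/550 = 109.5 N/mm.
Moment M = P × e = 60.2×10³ × 205 = 12341000 N·mm; bending f_b = M/S = 489.6 N/mm.
f_max = √(f_v² + f_b²) = √(109.5² + 489.6²) = 501.6 N/mm.
r_n/Ω = (1/2.0) × 0.6 × 620 × (0.707 × 4) = 526 N/mm → adequate.

f_max ≈ 502 N/mm; adequate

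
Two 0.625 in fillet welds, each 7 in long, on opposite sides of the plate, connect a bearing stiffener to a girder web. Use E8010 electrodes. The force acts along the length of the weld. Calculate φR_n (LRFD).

φR_n ≈ 223 kip

E80XX → F_EXX = 80 ksi.
Effective throat t_e = 0.707 × 0.625 = 0.4419 in.
Total length L = 14 in; A_we = 0.4419 × 14 = 6.186 in².
F_nw = 0.6 F_EXX = 0.6 × 80 = 48 ksi.
φR_n = 0.75 × 48 × 6.186 = 222.7 kip.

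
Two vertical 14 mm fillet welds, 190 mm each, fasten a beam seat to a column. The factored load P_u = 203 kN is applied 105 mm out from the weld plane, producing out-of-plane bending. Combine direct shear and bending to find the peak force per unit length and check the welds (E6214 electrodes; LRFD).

f_max ≈ 1850 N/mm; adequate

E62XX → F_EXX = 620 MPa.
L_w = 2 × 190 = 380 mm; section modulus (unit throat) S = 2 × L²/6 = 12030 mm².
Direct shear f_v = P/L_w = 203×10³/380 = 534.2 N/mm.
Moment M = P × e = 203×10³ × 105 = 21315000 N·mm; bending f_b = M/S = 1771 N/mm.
f_max = √(f_v² + f_b²) = √(534.2² + 1771²) = 1850 N/mm.
φr_n = 0.75 × 0.6 × 620 × (0.707 × 14) = 2762 N/mm → adequate.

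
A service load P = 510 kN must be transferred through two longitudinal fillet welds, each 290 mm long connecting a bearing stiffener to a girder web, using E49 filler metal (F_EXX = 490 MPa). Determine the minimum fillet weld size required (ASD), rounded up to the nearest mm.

Total weld length L = 580 mm.
Required throat t_e = P × Ω / (0.6 F_EXX × L) = 510 × 2.0 / (0.6 × 490 × 580 × 10⁻³) = 5.982 mm.
Required leg w = t_e / 0.707 = 8.461 mm → use 9 mm.

w = 9 mm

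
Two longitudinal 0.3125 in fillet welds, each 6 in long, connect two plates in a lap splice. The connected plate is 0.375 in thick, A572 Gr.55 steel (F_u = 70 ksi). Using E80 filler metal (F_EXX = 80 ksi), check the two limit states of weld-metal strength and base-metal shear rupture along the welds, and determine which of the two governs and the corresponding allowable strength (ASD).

t_e = 0.707 × 0.3125 = 0.2209 in; L = 12 in.
Weld metal: R_n/Ω = (1/2.0) × 0.6 × 80 × 0.2209 × 12 = 63.63 kip.
Base metal (shear rupture): R_n/Ω = (1/2.0) × 0.6 × 70 × 0.375 × 12 = 94.5 kip.
Governing: weld metal.

R_n/Ω ≈ 63.6 kip (weld metal governs)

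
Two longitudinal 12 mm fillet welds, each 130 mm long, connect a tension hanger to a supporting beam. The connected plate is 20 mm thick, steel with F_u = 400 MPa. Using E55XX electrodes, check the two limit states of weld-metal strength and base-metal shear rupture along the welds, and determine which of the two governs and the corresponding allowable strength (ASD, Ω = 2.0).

R_n/Ω ≈ 364 kN (weld metal governs)

E55XX → F_EXX = 550 MPa.
t_e = 0.707 × 12 = 8.484 mm; L = 260 mm.
Weld metal: R_n/Ω = (1/2.0) × 0.6 × 550 × 8.484 × 260 × 10⁻³ = 364 kN.
Base metal (shear rupture): R_n/Ω = (1/2.0) × 0.6 × 400 × 20 × 260 × 10⁻³ = 624 kN.
Governing: weld metal.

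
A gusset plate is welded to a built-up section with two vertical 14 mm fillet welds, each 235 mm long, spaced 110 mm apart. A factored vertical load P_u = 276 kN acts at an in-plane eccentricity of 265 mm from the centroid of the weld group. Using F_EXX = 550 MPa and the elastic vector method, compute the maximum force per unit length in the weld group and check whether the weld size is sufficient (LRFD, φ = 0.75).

Total weld length L_w = 470 mm. Treat welds as unit-width lines.
Polar moment about centroid: J = 2[d³/12 + d(b/2)²] = 2[235³/12 + 235×55²] = 3585000 mm³.
Direct shear f_v = P/L_w = 276×10³ / 470 = 587.2 N/mm (vertical).
Torsion M = P·e = 276×10³ × 265 = 73140000 N·mm.
Critical point at (x, y) = (55, 117.5) from centroid. f_tx = M·y/J = 2397 N/mm; f_ty = M·x/J = 1122 N/mm.
Resultant f_max = √[f_tx² + (f_v + f_ty)²] = √[2397² + (587.2 + 1122)²] = 2944 N/mm.
Capacity per unit length: φr_n = 0.75 × 0.6 × 550 × (0.707 × 14) = 2450 N/mm.
2944 > 2450 → NOT adequate.

f_max ≈ 2940 N/mm; NOT adequate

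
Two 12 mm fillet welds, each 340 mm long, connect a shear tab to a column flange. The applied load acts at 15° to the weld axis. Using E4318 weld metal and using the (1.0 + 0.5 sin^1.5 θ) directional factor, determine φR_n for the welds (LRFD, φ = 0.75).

φR_n ≈ 1190 kN

E43XX → F_EXX = 430 MPa.
t_e = 0.707 × 12 = 8.484 mm; A_we = 8.484 × 680 = 5769 mm².
Directional factor: 1.0 + 0.5 sin^1.5(15°) = 1.066.
F_nw = 0.6 × 430 × 1.066 = 275 MPa.
φR_n = 0.75 × 275 × 5769 × 10⁻³ = 1190 kN.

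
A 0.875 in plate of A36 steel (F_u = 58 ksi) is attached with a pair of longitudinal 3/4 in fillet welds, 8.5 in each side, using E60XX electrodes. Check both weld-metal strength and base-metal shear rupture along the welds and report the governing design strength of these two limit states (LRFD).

φR_n ≈ 243 kips (weld metal governs)

E60XX → F_EXX = 60 ksi.
t_e = 0.707 × 0.75 = 0.5302 in; L = 17 in.
Weld metal: φR_n = 0.75 × 0.6 × 60 × 0.5302 × 17 = 243.4 kips.
Base metal (shear rupture): φR_n = 0.75 × 0.6 × 58 × 0.875 × 17 = 388.2 kips.
Governing: weld metal.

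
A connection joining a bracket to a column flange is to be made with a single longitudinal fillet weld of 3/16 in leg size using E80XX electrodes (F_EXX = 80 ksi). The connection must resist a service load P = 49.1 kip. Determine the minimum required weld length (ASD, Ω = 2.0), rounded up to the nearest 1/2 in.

Throat t_e = 0.707 × 0.1875 = 0.1326 in.
r_n/Ω = (0.6 × 80 × 0.1326) / 2.0 = 3.181 kip/in.
L_req = P / (r_n/Ω) = 49.1 / 3.181 = 15.43 in total.
Round up → use L = 15.5 in.

L = 15.5 in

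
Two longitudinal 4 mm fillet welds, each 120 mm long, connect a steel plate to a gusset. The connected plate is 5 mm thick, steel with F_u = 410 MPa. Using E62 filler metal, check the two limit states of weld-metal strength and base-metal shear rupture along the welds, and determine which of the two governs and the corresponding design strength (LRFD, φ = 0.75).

E62XX → F_EXX = 620 MPa.
t_e = 0.707 × 4 = 2.828 mm; L = 240 mm.
Weld metal: φR_n = 0.75 × 0.6 × 620 × 2.828 × 240 × 10⁻³ = 189.4 kN.
Base metal (shear rupture): φR_n = 0.75 × 0.6 × 410 × 5 × 240 × 10⁻³ = 221.4 kN.
Governing: weld metal.

φR_n ≈ 189 kN (weld metal governs)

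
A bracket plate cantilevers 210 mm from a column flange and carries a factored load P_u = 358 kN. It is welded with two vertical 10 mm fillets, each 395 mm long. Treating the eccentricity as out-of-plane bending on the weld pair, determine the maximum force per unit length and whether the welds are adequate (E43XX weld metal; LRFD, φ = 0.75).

E43XX → F_EXX = 430 MPa.
L_w = 2 × 395 = 790 mm; section modulus (unit throat) S = 2 × L²/6 = 52010 mm².
Direct shear f_v = P/L_w = 358×10³/790 = 453.2 N/mm.
Moment M = P × e = 358×10³ × 210 = 75180000 N·mm; bending f_b = M/S = 1446 N/mm.
f_max = √(f_v² + f_b²) = √(453.2² + 1446²) = 1515 N/mm.
φr_n = 0.75 × 0.6 × 430 × (0.707 × 10) = 1368 N/mm → NOT adequate.

f_max ≈ 1510 N/mm; NOT adequate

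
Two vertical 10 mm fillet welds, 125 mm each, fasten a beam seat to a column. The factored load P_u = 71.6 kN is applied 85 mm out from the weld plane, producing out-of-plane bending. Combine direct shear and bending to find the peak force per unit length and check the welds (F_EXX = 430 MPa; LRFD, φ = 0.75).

L_w = 2 × 125 = 250 mm; section modulus (unit throat) S = 2 × L²/6 = 5208 mm².
Direct shear f_v = P/L_w = 71.6×10³/250 = 286.4 N/mm.
Moment M = P × e = 71.6×10³ × 85 = 6086000 N·mm; bending f_b = M/S = 1169 N/mm.
f_max = √(f_v² + f_b²) = √(286.4² + 1169²) = 1203 N/mm.
φr_n = 0.75 × 0.6 × 430 × (0.707 × 10) = 1368 N/mm → adequate.

f_max ≈ 1200 N/mm; adequate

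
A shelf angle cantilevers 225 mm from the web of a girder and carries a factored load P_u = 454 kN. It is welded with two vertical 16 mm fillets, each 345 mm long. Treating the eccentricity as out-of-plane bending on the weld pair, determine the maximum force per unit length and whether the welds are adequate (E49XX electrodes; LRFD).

E49XX → F_EXX = 490 MPa.
L_w = 2 × 345 = 690 mm; section modulus (unit throat) S = 2 × L²/6 = 39680 mm².
Direct shear f_v = P/L_w = 454×10³/690 = 658 N/mm.
Moment M = P × e = 454×10³ × 225 = 102150000 N·mm; bending f_b = M/S = 2575 N/mm.
f_max = √(f_v² + f_b²) = √(658² + 2575²) = 2657 N/mm.
φr_n = 0.75 × 0.6 × 490 × (0.707 × 16) = 2494 N/mm → NOT adequate.

f_max ≈ 2660 N/mm; NOT adequate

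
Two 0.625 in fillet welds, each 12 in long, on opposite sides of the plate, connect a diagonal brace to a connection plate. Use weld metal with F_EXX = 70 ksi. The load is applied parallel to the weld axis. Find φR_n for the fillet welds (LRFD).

φR_n ≈ 334 kip

Effective throat t_e = 0.707 × 0.625 = 0.4419 in.
Total length L = 24 in; A_we = 0.4419 × 24 = 10.6 in².
F_nw = 0.6 F_EXX = 0.6 × 70 = 42 ksi.
φR_n = 0.75 × 42 × 10.6 = 334.1 kip.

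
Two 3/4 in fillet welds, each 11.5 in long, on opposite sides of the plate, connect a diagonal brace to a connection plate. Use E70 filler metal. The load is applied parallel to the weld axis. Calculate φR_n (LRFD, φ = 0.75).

E70XX → F_EXX = 70 ksi.
Effective throat t_e = 0.707 × 0.75 = 0.5302 in.
Total length L = 23 in; A_we = 0.5302 × 23 = 12.2 in².
F_nw = 0.6 F_EXX = 0.6 × 70 = 42 ksi.
φR_n = 0.75 × 42 × 12.2 = 384.2 kips.

φR_n ≈ 384 kips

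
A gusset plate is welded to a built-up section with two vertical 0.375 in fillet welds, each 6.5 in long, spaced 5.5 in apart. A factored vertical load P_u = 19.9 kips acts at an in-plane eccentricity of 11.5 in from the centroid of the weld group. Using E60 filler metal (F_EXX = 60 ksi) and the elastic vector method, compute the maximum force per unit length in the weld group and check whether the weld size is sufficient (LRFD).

f_max ≈ 7.84 kip/in; NOT adequate

Total weld length L_w = 13 in. Treat welds as unit-width lines.
Polar moment about centroid: J = 2[d³/12 + d(b/2)²] = 2[6.5³/12 + 6.5×2.75²] = 144.1 in³.
Direct shear f_v = P/L_w = 19.9 / 13 = 1.531 kip/in (vertical).
Torsion M = P·e = 19.9 × 11.5 = 228.85 kip·in.
Critical point at (x, y) = (2.75, 3.25) from centroid. f_tx = M·y/J = 5.162 kip/in; f_ty = M·x/J = 4.368 kip/in.
Resultant f_max = √[f_tx² + (f_v + f_ty)²] = √[5.162² + (1.531 + 4.368)²] = 7.838 kip/in.
Capacity per unit length: φr_n = 0.75 × 0.6 × 60 × (0.707 × 0.375) = 7.158 kip/in.
7.838 > 7.158 → NOT adequate.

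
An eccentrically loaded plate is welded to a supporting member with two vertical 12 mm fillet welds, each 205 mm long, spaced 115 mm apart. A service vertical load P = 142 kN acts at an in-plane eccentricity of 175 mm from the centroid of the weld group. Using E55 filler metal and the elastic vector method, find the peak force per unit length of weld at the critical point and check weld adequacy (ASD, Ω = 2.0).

f_max ≈ 1250 N/mm; adequate

E55XX → F_EXX = 550 MPa.
Total weld length L_w = 410 mm. Treat welds as unit-width lines.
Polar moment about centroid: J = 2[d³/12 + d(b/2)²] = 2[205³/12 + 205×57.5²] = 2791000 mm³.
Direct shear f_v = P/L_w = 142×10³ / 410 = 346.3 N/mm (vertical).
Torsion M = P·e = 142×10³ × 175 = 24850000 N·mm.
Critical point at (x, y) = (57.5, 102.5) from centroid. f_tx = M·y/J = 912.5 N/mm; f_ty = M·x/J = 511.9 N/mm.
Resultant f_max = √[f_tx² + (f_v + f_ty)²] = √[912.5² + (346.3 + 511.9)²] = 1253 N/mm.
Capacity per unit length: r_n/Ω = (1/2.0) × 0.6 × 550 × (0.707 × 12) = 1400 N/mm.
1253 ≤ 1400 → adequate.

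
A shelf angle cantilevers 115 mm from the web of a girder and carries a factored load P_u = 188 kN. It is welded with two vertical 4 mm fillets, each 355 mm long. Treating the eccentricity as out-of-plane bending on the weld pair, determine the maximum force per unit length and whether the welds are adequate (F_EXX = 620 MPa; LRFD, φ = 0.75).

f_max ≈ 579 N/mm; adequate

L_w = 2 × 355 = 710 mm; section modulus (unit throat) S = 2 × L²/6 = 42010 mm².
Direct shear f_v = P/L_w = 188×10³/710 = 264.8 N/mm.
Moment M = P × e = 188×10³ × 115 = 21620000 N·mm; bending f_b = M/S = 514.7 N/mm.
f_max = √(f_v² + f_b²) = √(264.8² + 514.7²) = 578.8 N/mm.
φr_n = 0.75 × 0.6 × 620 × (0.707 × 4) = 789 N/mm → adequate.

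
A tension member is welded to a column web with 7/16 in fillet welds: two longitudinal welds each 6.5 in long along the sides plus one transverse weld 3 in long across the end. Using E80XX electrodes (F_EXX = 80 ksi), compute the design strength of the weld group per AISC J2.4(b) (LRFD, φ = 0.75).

φR_n ≈ 178 kips

t_e = 0.707 × 0.4375 = 0.3093 in.
R_nwl = 0.6 × 80 × 0.3093 × 13 = 193 kips (longitudinal, 2 welds).
R_nwt = 0.6 × 80 × 0.3093 × 3 = 44.54 kips (transverse, base value).
(i) R_nwl + R_nwt = 237.6 kips; (ii) 0.85 R_nwl + 1.5 R_nwt = 230.9 kips.
R_n = max = 237.6 kips [governs: (i)]; φR_n = 178.2 kips.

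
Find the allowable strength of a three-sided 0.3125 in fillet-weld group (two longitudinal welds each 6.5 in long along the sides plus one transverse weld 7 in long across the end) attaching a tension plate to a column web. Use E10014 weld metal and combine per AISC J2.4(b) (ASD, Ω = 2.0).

E100XX → F_EXX = 100 ksi.
t_e = 0.707 × 0.3125 = 0.2209 in.
R_nwl = 0.6 × 100 × 0.2209 × 13 = 172.3 kips (longitudinal, 2 welds).
R_nwt = 0.6 × 100 × 0.2209 × 7 = 92.79 kips (transverse, base value).
(i) R_nwl + R_nwt = 265.1 kips; (ii) 0.85 R_nwl + 1.5 R_nwt = 285.7 kips.
R_n = max = 285.7 kips [governs: (ii)]; R_n/Ω = 142.8 kips.

R_n/Ω ≈ 143 kips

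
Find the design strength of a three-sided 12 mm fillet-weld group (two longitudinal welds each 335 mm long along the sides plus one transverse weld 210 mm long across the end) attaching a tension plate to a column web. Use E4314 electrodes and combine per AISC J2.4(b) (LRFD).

φR_n ≈ 1450 kN

E43XX → F_EXX = 430 MPa.
t_e = 0.707 × 12 = 8.484 mm.
R_nwl = 0.6 × 430 × 8.484 × 670 × 10⁻³ = 1467 kN (longitudinal, 2 welds).
R_nwt = 0.6 × 430 × 8.484 × 210 × 10⁻³ = 459.7 kN (transverse, base value).
(i) R_nwl + R_nwt = 1926 kN; (ii) 0.85 R_nwl + 1.5 R_nwt = 1936 kN.
R_n = max = 1936 kN [governs: (ii)]; φR_n = 1452 kN.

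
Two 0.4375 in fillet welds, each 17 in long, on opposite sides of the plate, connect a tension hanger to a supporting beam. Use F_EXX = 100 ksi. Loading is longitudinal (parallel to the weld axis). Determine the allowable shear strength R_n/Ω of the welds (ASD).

Effective throat t_e = 0.707 × 0.4375 = 0.3093 in.
Total length L = 34 in; A_we = 0.3093 × 34 = 10.52 in².
F_nw = 0.6 F_EXX = 0.6 × 100 = 60 ksi.
R_n = 60 × 10.52 = 631 kip; R_n/Ω = 631/2.0 = 315.5 kip.

R_n/Ω ≈ 315 kip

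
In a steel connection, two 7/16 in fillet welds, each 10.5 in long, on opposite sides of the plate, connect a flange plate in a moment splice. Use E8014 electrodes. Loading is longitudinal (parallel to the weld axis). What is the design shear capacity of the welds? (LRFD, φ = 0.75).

E80XX → F_EXX = 80 ksi.
Effective throat t_e = 0.707 × 0.4375 = 0.3093 in.
Total length L = 21 in; A_we = 0.3093 × 21 = 6.496 in².
F_nw = 0.6 F_EXX = 0.6 × 80 = 48 ksi.
φR_n = 0.75 × 48 × 6.496 = 233.8 kips.

φR_n ≈ 234 kips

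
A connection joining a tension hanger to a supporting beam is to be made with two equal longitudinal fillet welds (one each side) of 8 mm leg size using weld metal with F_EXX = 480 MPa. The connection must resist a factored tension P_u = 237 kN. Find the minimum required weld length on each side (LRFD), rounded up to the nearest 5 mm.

L = 100 mm on each side

Throat t_e = 0.707 × 8 = 5.656 mm.
φr_n = 0.75 × 0.6 × 480 × 5.656 × 10⁻³ = 1.222 kN/mm.
L_req = P_u / φr_n = 237 / 1.222 = 194 mm total.
Per side: 194 / 2 = 97 mm.
Round up → use L = 100 mm on each side.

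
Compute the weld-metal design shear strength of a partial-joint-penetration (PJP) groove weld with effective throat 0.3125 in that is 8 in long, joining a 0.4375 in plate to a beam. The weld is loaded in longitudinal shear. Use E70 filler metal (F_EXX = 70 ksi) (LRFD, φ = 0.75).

φR_n ≈ 78.8 kips

Effective throat (given) t_e = 0.3125 in.
A_we = 0.3125 × 8 = 2.5 in².
F_nw = 0.6 F_EXX = 42 ksi.
φR_n = 0.75 × 42 × 2.5 = 78.75 kips.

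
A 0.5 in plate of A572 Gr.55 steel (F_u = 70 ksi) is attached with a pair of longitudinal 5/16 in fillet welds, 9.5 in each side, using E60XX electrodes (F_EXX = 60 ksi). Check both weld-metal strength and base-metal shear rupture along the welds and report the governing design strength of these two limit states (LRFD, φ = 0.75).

t_e = 0.707 × 0.3125 = 0.2209 in; L = 19 in.
Weld metal: φR_n = 0.75 × 0.6 × 60 × 0.2209 × 19 = 113.3 kip.
Base metal (shear rupture): φR_n = 0.75 × 0.6 × 70 × 0.5 × 19 = 299.2 kip.
Governing: weld metal.

φR_n ≈ 113 kip (weld metal governs)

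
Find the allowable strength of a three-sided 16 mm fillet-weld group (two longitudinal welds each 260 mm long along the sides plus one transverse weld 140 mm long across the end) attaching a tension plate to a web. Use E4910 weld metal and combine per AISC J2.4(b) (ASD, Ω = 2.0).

R_n/Ω ≈ 1100 kN

E49XX → F_EXX = 490 MPa.
t_e = 0.707 × 16 = 11.31 mm.
R_nwl = 0.6 × 490 × 11.31 × 520 × 10⁻³ = 1729 kN (longitudinal, 2 welds).
R_nwt = 0.6 × 490 × 11.31 × 140 × 10⁻³ = 465.6 kN (transverse, base value).
(i) R_nwl + R_nwt = 2195 kN; (ii) 0.85 R_nwl + 1.5 R_nwt = 2168 kN.
R_n = max = 2195 kN [governs: (i)]; R_n/Ω = 1097 kN.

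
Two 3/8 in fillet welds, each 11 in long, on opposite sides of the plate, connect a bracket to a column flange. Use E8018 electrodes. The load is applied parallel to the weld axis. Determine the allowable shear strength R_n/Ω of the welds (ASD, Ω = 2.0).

E80XX → F_EXX = 80 ksi.
Effective throat t_e = 0.707 × 0.375 = 0.2651 in.
Total length L = 22 in; A_we = 0.2651 × 22 = 5.833 in².
F_nw = 0.6 F_EXX = 0.6 × 80 = 48 ksi.
R_n = 48 × 5.833 = 280 kip; R_n/Ω = 280/2.0 = 140 kip.

R_n/Ω ≈ 140 kip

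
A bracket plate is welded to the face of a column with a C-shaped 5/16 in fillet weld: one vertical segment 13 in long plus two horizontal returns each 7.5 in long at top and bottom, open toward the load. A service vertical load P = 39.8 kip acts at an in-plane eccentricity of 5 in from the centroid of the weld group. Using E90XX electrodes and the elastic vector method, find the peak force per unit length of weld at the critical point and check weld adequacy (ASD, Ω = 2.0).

f_max ≈ 2.85 kip/in; adequate

E90XX → F_EXX = 90 ksi.
Total weld length L_w = 28 in. Treat welds as unit-width lines.
Centroid: x̄ = 2×7.5×3.75 / 28 = 2.009 in from the vertical weld.
Polar moment about centroid: J = I_x + I_y = [13³/12 + 2×7.5×6.5²] + [13×2.009² + 2(7.5³/12 + 7.5×1.741²)] = 985.1 in³.
Direct shear f_v = P/L_w = 39.8 / 28 = 1.421 kip/in (vertical).
Torsion M = P·e = 39.8 × 5 = 199 kip·in.
Critical point at (x, y) = (5.491, 6.5) from centroid. f_tx = M·y/J = 1.313 kip/in; f_ty = M·x/J = 1.109 kip/in.
Resultant f_max = √[f_tx² + (f_v + f_ty)²] = √[1.313² + (1.421 + 1.109)²] = 2.851 kip/in.
Capacity per unit length: r_n/Ω = (1/2.0) × 0.6 × 90 × (0.707 × 0.3125) = 5.965 kip/in.
2.851 ≤ 5.965 → adequate.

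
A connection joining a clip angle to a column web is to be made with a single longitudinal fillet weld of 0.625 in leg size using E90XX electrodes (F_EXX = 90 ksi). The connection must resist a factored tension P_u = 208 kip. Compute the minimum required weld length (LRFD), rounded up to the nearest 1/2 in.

L = 12 in

Throat t_e = 0.707 × 0.625 = 0.4419 in.
φr_n = 0.75 × 0.6 × 90 × 0.4419 = 17.9 kip/in.
L_req = P_u / φr_n = 208 / 17.9 = 11.62 in total.
Round up → use L = 12 in.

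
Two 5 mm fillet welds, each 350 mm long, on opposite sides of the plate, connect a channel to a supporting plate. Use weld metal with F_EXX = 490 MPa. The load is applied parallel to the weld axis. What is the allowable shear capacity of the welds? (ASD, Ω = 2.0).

Effective throat t_e = 0.707 × 5 = 3.535 mm.
Total length L = 700 mm; A_we = 3.535 × 700 = 2474 mm².
F_nw = 0.6 F_EXX = 0.6 × 490 = 294 MPa.
R_n = 294 × 2474 × 10⁻³ = 727.5 kN; R_n/Ω = 727.5/2.0 = 363.8 kN.

R_n/Ω ≈ 364 kN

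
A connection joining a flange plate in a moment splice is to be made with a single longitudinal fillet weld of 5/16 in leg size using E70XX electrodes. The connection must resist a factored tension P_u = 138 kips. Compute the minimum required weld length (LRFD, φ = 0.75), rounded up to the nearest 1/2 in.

E70XX → F_EXX = 70 ksi.
Throat t_e = 0.707 × 0.3125 = 0.2209 in.
φr_n = 0.75 × 0.6 × 70 × 0.2209 = 6.96 kips/in.
L_req = P_u / φr_n = 138 / 6.96 = 19.83 in total.
Round up → use L = 20 in.

L = 20 in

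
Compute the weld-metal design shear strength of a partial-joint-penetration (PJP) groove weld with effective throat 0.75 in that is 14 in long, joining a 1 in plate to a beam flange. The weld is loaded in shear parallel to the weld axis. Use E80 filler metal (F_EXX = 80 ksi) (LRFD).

φR_n ≈ 378 kips

Effective throat (given) t_e = 0.75 in.
A_we = 0.75 × 14 = 10.5 in².
F_nw = 0.6 F_EXX = 48 ksi.
φR_n = 0.75 × 48 × 10.5 = 378 kips.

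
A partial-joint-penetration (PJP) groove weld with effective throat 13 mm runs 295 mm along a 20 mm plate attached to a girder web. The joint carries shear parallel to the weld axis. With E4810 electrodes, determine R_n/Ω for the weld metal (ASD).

R_n/Ω ≈ 552 kN

E48XX → F_EXX = 480 MPa.
Effective throat (given) t_e = 13 mm.
A_we = 13 × 295 = 3835 mm².
F_nw = 0.6 F_EXX = 288 MPa.
R_n/Ω = (288 × 3835) / 2.0 × 10⁻³ = 552.2 kN.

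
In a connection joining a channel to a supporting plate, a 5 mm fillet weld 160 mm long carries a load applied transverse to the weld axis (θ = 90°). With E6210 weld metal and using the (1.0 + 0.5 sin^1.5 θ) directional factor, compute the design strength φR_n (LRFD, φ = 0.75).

E62XX → F_EXX = 620 MPa.
t_e = 0.707 × 5 = 3.535 mm; A_we = 3.535 × 160 = 565.6 mm².
Directional factor: 1.0 + 0.5 sin^1.5(90°) = 1.5.
F_nw = 0.6 × 620 × 1.5 = 558 MPa.
φR_n = 0.75 × 558 × 565.6 × 10⁻³ = 236.7 kN.

φR_n ≈ 237 kN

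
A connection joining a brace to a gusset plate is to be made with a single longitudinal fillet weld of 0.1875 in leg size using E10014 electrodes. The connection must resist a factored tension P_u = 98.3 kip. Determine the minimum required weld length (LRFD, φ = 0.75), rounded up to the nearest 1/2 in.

E100XX → F_EXX = 100 ksi.
Throat t_e = 0.707 × 0.1875 = 0.1326 in.
φr_n = 0.75 × 0.6 × 100 × 0.1326 = 5.965 kip/in.
L_req = P_u / φr_n = 98.3 / 5.965 = 16.48 in total.
Round up → use L = 16.5 in.

L = 16.5 in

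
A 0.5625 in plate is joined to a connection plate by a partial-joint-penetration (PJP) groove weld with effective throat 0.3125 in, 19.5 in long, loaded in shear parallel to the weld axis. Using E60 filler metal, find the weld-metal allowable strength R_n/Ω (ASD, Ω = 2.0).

E60XX → F_EXX = 60 ksi.
Effective throat (given) t_e = 0.3125 in.
A_we = 0.3125 × 19.5 = 6.094 in².
F_nw = 0.6 F_EXX = 36 ksi.
R_n/Ω = (36 × 6.094) / 2.0 = 109.7 kips.

R_n/Ω ≈ 110 kips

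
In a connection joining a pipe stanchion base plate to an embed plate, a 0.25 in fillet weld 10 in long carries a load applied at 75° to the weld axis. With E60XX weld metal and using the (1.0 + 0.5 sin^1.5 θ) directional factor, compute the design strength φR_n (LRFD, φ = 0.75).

φR_n ≈ 70.4 kips

E60XX → F_EXX = 60 ksi.
t_e = 0.707 × 0.25 = 0.1767 in; A_we = 0.1767 × 10 = 1.767 in².
Directional factor: 1.0 + 0.5 sin^1.5(75°) = 1.475.
F_nw = 0.6 × 60 × 1.475 = 53.09 ksi.
φR_n = 0.75 × 53.09 × 1.767 = 70.37 kips.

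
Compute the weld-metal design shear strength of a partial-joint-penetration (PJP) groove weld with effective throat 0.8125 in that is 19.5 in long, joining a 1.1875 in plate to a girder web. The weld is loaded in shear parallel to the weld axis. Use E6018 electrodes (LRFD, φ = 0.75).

φR_n ≈ 428 kips

E60XX → F_EXX = 60 ksi.
Effective throat (given) t_e = 0.8125 in.
A_we = 0.8125 × 19.5 = 15.84 in².
F_nw = 0.6 F_EXX = 36 ksi.
φR_n = 0.75 × 36 × 15.84 = 427.8 kips.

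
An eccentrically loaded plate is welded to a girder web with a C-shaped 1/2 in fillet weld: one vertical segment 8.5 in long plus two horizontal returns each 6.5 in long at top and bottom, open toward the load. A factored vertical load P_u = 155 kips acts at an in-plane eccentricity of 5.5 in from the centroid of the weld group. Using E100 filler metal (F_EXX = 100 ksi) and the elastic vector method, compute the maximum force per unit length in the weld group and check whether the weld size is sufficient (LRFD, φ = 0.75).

f_max ≈ 19.6 kip/in; NOT adequate

Total weld length L_w = 21.5 in. Treat welds as unit-width lines.
Centroid: x̄ = 2×6.5×3.25 / 21.5 = 1.965 in from the vertical weld.
Polar moment about centroid: J = I_x + I_y = [8.5³/12 + 2×6.5×4.25²] + [8.5×1.965² + 2(6.5³/12 + 6.5×1.285²)] = 386 in³.
Direct shear f_v = P/L_w = 155 / 21.5 = 7.209 kip/in (vertical).
Torsion M = P·e = 155 × 5.5 = 852.5 kip·in.
Critical point at (x, y) = (4.535, 4.25) from centroid. f_tx = M·y/J = 9.385 kip/in; f_ty = M·x/J = 10.01 kip/in.
Resultant f_max = √[f_tx² + (f_v + f_ty)²] = √[9.385² + (7.209 + 10.01)²] = 19.61 kip/in.
Capacity per unit length: φr_n = 0.75 × 0.6 × 100 × (0.707 × 0.5) = 15.91 kip/in.
19.61 > 15.91 → NOT adequate.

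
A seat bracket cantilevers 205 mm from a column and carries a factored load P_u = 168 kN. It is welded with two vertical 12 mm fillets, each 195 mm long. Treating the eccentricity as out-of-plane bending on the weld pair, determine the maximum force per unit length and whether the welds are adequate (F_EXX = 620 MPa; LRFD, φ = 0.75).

f_max ≈ 2750 N/mm; NOT adequate

L_w = 2 × 195 = 390 mm; section modulus (unit throat) S = 2 × L²/6 = 12680 mm².
Direct shear f_v = P/L_w = 168×10³/390 = 430.8 N/mm.
Moment M = P × e = 168×10³ × 205 = 34440000 N·mm; bending f_b = M/S = 2717 N/mm.
f_max = √(f_v² + f_b²) = √(430.8² + 2717²) = 2751 N/mm.
φr_n = 0.75 × 0.6 × 620 × (0.707 × 12) = 2367 N/mm → NOT adequate.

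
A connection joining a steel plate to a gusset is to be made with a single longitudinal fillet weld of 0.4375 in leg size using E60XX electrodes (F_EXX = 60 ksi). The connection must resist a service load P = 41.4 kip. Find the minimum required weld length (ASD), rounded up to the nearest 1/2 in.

Throat t_e = 0.707 × 0.4375 = 0.3093 in.
r_n/Ω = (0.6 × 60 × 0.3093) / 2.0 = 5.568 kip/in.
L_req = P / (r_n/Ω) = 41.4 / 5.568 = 7.436 in total.
Round up → use L = 7.5 in.

L = 7.5 in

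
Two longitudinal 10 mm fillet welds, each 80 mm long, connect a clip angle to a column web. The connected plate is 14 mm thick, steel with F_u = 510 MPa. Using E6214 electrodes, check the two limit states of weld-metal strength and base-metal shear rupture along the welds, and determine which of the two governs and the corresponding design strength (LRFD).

φR_n ≈ 316 kN (weld metal governs)

E62XX → F_EXX = 620 MPa.
t_e = 0.707 × 10 = 7.07 mm; L = 160 mm.
Weld metal: φR_n = 0.75 × 0.6 × 620 × 7.07 × 160 × 10⁻³ = 315.6 kN.
Base metal (shear rupture): φR_n = 0.75 × 0.6 × 510 × 14 × 160 × 10⁻³ = 514.1 kN.
Governing: weld metal.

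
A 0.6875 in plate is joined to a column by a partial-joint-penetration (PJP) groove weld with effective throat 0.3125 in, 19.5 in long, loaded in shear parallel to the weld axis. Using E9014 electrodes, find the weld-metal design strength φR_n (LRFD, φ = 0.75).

φR_n ≈ 247 kips

E90XX → F_EXX = 90 ksi.
Effective throat (given) t_e = 0.3125 in.
A_we = 0.3125 × 19.5 = 6.094 in².
F_nw = 0.6 F_EXX = 54 ksi.
φR_n = 0.75 × 54 × 6.094 = 246.8 kips.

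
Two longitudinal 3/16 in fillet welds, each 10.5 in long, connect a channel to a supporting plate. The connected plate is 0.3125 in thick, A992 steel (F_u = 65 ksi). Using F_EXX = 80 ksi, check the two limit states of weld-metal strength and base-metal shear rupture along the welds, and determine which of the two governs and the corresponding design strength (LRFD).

φR_n ≈ 100 kips (weld metal governs)

t_e = 0.707 × 0.1875 = 0.1326 in; L = 21 in.
Weld metal: φR_n = 0.75 × 0.6 × 80 × 0.1326 × 21 = 100.2 kips.
Base metal (shear rupture): φR_n = 0.75 × 0.6 × 65 × 0.3125 × 21 = 192 kips.
Governing: weld metal.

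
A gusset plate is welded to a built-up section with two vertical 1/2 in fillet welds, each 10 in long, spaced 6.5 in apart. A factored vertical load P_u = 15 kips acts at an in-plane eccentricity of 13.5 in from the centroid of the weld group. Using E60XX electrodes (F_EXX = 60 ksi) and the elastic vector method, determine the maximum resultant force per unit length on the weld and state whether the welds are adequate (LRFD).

Total weld length L_w = 20 in. Treat welds as unit-width lines.
Polar moment about centroid: J = 2[d³/12 + d(b/2)²] = 2[10³/12 + 10×3.25²] = 377.9 in³.
Direct shear f_v = P/L_w = 15 / 20 = 0.75 kip/in (vertical).
Torsion M = P·e = 15 × 13.5 = 202.5 kip·in.
Critical point at (x, y) = (3.25, 5) from centroid. f_tx = M·y/J = 2.679 kip/in; f_ty = M·x/J = 1.741 kip/in.
Resultant f_max = √[f_tx² + (f_v + f_ty)²] = √[2.679² + (0.75 + 1.741)²] = 3.659 kip/in.
Capacity per unit length: φr_n = 0.75 × 0.6 × 60 × (0.707 × 0.5) = 9.544 kip/in.
3.659 ≤ 9.544 → adequate.

f_max ≈ 3.66 kip/in; adequate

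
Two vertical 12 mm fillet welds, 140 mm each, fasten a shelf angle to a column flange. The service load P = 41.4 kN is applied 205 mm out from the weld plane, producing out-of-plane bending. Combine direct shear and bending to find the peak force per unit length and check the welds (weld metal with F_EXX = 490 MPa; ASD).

f_max ≈ 1310 N/mm; NOT adequate

L_w = 2 × 140 = 280 mm; section modulus (unit throat) S = 2 × L²/6 = 6533 mm².
Direct shear f_v = P/L_w = 41.4×10³/280 = 147.9 N/mm.
Moment M = P × e = 41.4×10³ × 205 = 8487000 N·mm; bending f_b = M/S = 1299 N/mm.
f_max = √(f_v² + f_b²) = √(147.9² + 1299²) = 1307 N/mm.
r_n/Ω = (1/2.0) × 0.6 × 490 × (0.707 × 12) = 1247 N/mm → NOT adequate.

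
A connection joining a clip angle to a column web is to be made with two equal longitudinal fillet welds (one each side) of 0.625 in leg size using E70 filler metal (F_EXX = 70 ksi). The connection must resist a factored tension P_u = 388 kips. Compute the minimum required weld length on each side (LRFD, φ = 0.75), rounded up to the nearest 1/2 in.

L = 14 in on each side

Throat t_e = 0.707 × 0.625 = 0.4419 in.
φr_n = 0.75 × 0.6 × 70 × 0.4419 = 13.92 kips/in.
L_req = P_u / φr_n = 388 / 13.92 = 27.88 in total.
Per side: 27.88 / 2 = 13.94 in.
Round up → use L = 14 in on each side.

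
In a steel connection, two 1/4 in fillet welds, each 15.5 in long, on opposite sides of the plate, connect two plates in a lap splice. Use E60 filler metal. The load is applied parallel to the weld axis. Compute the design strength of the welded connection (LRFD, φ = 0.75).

φR_n ≈ 148 kips

E60XX → F_EXX = 60 ksi.
Effective throat t_e = 0.707 × 0.25 = 0.1767 in.
Total length L = 31 in; A_we = 0.1767 × 31 = 5.479 in².
F_nw = 0.6 F_EXX = 0.6 × 60 = 36 ksi.
φR_n = 0.75 × 36 × 5.479 = 147.9 kips.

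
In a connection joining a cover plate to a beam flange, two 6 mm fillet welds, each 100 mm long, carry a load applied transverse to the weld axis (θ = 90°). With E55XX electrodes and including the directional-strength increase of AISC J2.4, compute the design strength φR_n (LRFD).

φR_n ≈ 315 kN

E55XX → F_EXX = 550 MPa.
t_e = 0.707 × 6 = 4.242 mm; A_we = 4.242 × 200 = 848.4 mm².
Directional factor: 1.0 + 0.5 sin^1.5(90°) = 1.5.
F_nw = 0.6 × 550 × 1.5 = 495 MPa.
φR_n = 0.75 × 495 × 848.4 × 10⁻³ = 315 kN.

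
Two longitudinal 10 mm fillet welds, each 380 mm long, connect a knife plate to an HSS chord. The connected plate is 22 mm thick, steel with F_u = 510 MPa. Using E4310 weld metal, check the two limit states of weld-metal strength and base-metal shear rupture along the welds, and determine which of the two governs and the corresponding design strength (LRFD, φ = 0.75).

E43XX → F_EXX = 430 MPa.
t_e = 0.707 × 10 = 7.07 mm; L = 760 mm.
Weld metal: φR_n = 0.75 × 0.6 × 430 × 7.07 × 760 × 10⁻³ = 1040 kN.
Base metal (shear rupture): φR_n = 0.75 × 0.6 × 510 × 22 × 760 × 10⁻³ = 3837 kN.
Governing: weld metal.

φR_n ≈ 1040 kN (weld metal governs)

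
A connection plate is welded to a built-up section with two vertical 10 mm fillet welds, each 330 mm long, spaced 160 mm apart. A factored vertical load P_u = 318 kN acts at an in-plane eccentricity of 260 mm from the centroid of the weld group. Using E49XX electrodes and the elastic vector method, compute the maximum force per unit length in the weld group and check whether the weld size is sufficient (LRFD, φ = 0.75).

f_max ≈ 1750 N/mm; NOT adequate

E49XX → F_EXX = 490 MPa.
Total weld length L_w = 660 mm. Treat welds as unit-width lines.
Polar moment about centroid: J = 2[d³/12 + d(b/2)²] = 2[330³/12 + 330×80²] = 10210000 mm³.
Direct shear f_v = P/L_w = 318×10³ / 660 = 481.8 N/mm (vertical).
Torsion M = P·e = 318×10³ × 260 = 82680000 N·mm.
Critical point at (x, y) = (80, 165) from centroid. f_tx = M·y/J = 1336 N/mm; f_ty = M·x/J = 647.6 N/mm.
Resultant f_max = √[f_tx² + (f_v + f_ty)²] = √[1336² + (481.8 + 647.6)²] = 1749 N/mm.
Capacity per unit length: φr_n = 0.75 × 0.6 × 490 × (0.707 × 10) = 1559 N/mm.
1749 > 1559 → NOT adequate.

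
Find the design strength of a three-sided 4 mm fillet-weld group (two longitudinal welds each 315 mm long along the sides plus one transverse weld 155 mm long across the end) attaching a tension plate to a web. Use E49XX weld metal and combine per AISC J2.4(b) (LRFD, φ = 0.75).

φR_n ≈ 490 kN

E49XX → F_EXX = 490 MPa.
t_e = 0.707 × 4 = 2.828 mm.
R_nwl = 0.6 × 490 × 2.828 × 630 × 10⁻³ = 523.8 kN (longitudinal, 2 welds).
R_nwt = 0.6 × 490 × 2.828 × 155 × 10⁻³ = 128.9 kN (transverse, base value).
(i) R_nwl + R_nwt = 652.7 kN; (ii) 0.85 R_nwl + 1.5 R_nwt = 638.5 kN.
R_n = max = 652.7 kN [governs: (i)]; φR_n = 489.5 kN.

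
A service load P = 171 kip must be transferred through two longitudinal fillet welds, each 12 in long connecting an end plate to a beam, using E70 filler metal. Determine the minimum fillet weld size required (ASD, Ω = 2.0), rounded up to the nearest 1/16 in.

w = 1/2 in

E70XX → F_EXX = 70 ksi.
Total weld length L = 24 in.
Required throat t_e = P × Ω / (0.6 F_EXX × L) = 171 × 2.0 / (0.6 × 70 × 24) = 0.3393 in.
Required leg w = t_e / 0.707 = 0.4799 in → use 1/2 in.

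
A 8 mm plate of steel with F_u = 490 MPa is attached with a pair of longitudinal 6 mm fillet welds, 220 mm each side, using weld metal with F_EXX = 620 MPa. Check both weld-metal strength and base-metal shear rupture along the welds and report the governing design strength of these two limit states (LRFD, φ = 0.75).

φR_n ≈ 521 kN (weld metal governs)

t_e = 0.707 × 6 = 4.242 mm; L = 440 mm.
Weld metal: φR_n = 0.75 × 0.6 × 620 × 4.242 × 440 × 10⁻³ = 520.7 kN.
Base metal (shear rupture): φR_n = 0.75 × 0.6 × 490 × 8 × 440 × 10⁻³ = 776.2 kN.
Governing: weld metal.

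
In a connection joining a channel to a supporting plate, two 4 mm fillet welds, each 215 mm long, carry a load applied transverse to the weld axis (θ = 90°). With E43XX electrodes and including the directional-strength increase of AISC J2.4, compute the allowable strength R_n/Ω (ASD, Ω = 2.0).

R_n/Ω ≈ 235 kN

E43XX → F_EXX = 430 MPa.
t_e = 0.707 × 4 = 2.828 mm; A_we = 2.828 × 430 = 1216 mm².
Directional factor: 1.0 + 0.5 sin^1.5(90°) = 1.5.
F_nw = 0.6 × 430 × 1.5 = 387 MPa.
R_n/Ω = (387 × 1216) / 2.0 × 10⁻³ = 235.3 kN.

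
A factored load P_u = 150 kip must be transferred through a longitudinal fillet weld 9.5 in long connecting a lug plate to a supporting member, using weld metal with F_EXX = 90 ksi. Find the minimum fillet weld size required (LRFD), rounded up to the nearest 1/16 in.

Total weld length L = 9.5 in.
Required throat t_e = P_u / (φ × 0.6 F_EXX × L) = 150 / (0.75 × 0.6 × 90 × 9.5) = 0.3899 in.
Required leg w = t_e / 0.707 = 0.5514 in → use 9/16 in.

w = 9/16 in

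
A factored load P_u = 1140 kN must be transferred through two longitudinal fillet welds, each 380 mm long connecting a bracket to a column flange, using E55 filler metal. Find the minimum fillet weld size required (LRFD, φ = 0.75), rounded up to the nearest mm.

E55XX → F_EXX = 550 MPa.
Total weld length L = 760 mm.
Required throat t_e = P_u / (φ × 0.6 F_EXX × L) = 1140 / (0.75 × 0.6 × 550 × 760 × 10⁻³) = 6.061 mm.
Required leg w = t_e / 0.707 = 8.572 mm → use 9 mm.

w = 9 mm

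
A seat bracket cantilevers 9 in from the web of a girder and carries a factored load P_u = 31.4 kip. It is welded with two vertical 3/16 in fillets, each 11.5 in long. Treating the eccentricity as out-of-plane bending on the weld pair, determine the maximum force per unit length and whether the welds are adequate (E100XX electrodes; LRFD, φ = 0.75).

f_max ≈ 6.55 kip/in; NOT adequate

E100XX → F_EXX = 100 ksi.
L_w = 2 × 11.5 = 23 in; section modulus (unit throat) S = 2 × L²/6 = 44.08 in².
Direct shear f_v = P/L_w = 31.4/23 = 1.365 kip/in.
Moment M = P × e = 31.4 × 9 = 282.6 kip·in; bending f_b = M/S = 6.411 kip/in.
f_max = √(f_v² + f_b²) = √(1.365² + 6.411²) = 6.554 kip/in.
φr_n = 0.75 × 0.6 × 100 × (0.707 × 0.1875) = 5.965 kip/in → NOT adequate.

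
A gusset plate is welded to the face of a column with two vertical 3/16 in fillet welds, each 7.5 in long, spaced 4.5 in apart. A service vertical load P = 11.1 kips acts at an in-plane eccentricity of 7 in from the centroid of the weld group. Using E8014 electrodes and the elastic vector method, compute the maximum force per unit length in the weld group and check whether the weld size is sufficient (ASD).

E80XX → F_EXX = 80 ksi.
Total weld length L_w = 15 in. Treat welds as unit-width lines.
Polar moment about centroid: J = 2[d³/12 + d(b/2)²] = 2[7.5³/12 + 7.5×2.25²] = 146.2 in³.
Direct shear f_v = P/L_w = 11.1 / 15 = 0.74 kip/in (vertical).
Torsion M = P·e = 11.1 × 7 = 77.7 kip·in.
Critical point at (x, y) = (2.25, 3.75) from centroid. f_tx = M·y/J = 1.992 kip/in; f_ty = M·x/J = 1.195 kip/in.
Resultant f_max = √[f_tx² + (f_v + f_ty)²] = √[1.992² + (0.74 + 1.195)²] = 2.778 kip/in.
Capacity per unit length: r_n/Ω = (1/2.0) × 0.6 × 80 × (0.707 × 0.1875) = 3.181 kip/in.
2.778 ≤ 3.181 → adequate.

f_max ≈ 2.78 kip/in; adequate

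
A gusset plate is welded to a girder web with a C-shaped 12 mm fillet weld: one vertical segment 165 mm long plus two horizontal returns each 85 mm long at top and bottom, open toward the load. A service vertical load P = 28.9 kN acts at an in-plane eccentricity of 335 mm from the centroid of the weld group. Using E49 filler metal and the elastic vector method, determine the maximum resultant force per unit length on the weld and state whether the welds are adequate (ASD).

E49XX → F_EXX = 490 MPa.
Total weld length L_w = 335 mm. Treat welds as unit-width lines.
Centroid: x̄ = 2×85×42.5 / 335 = 21.57 mm from the vertical weld.
Polar moment about centroid: J = I_x + I_y = [165³/12 + 2×85×82.5²] + [165×21.57² + 2(85³/12 + 85×20.93²)] = 1785000 mm³.
Direct shear f_v = P/L_w = 28.9×10³ / 335 = 86.27 N/mm (vertical).
Torsion M = P·e = 28.9×10³ × 335 = 9681500 N·mm.
Critical point at (x, y) = (63.43, 82.5) from centroid. f_tx = M·y/J = 447.5 N/mm; f_ty = M·x/J = 344 N/mm.
Resultant f_max = √[f_tx² + (f_v + f_ty)²] = √[447.5² + (86.27 + 344)²] = 620.8 N/mm.
Capacity per unit length: r_n/Ω = (1/2.0) × 0.6 × 490 × (0.707 × 12) = 1247 N/mm.
620.8 ≤ 1247 → adequate.

f_max ≈ 621 N/mm; adequate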